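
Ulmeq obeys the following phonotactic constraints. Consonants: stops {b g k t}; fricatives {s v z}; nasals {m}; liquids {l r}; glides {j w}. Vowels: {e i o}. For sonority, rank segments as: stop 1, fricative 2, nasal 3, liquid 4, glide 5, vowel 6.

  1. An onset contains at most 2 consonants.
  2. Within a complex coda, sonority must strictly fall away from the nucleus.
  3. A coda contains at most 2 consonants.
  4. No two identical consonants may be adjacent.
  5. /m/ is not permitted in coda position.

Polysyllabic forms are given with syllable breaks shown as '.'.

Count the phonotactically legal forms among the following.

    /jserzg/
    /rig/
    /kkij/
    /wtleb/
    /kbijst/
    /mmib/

/jserzg/ — violates constraint 3: syllable 1 coda /rzg/ has 3 consonants (> 2) → phonotactically illegal
/rig/ — σ1 onset /r/, coda /g/ ok → phonotactically legal
/kkij/ — violates constraint 4: adjacent identical consonants /kk/ → phonotactically illegal
/wtleb/ — violates constraint 1: syllable 1 onset /wtl/ has 3 consonants (> 2) → phonotactically illegal
/kbijst/ — violates constraint 3: syllable 1 coda /jst/ has 3 consonants (> 2) → phonotactically illegal
/mmib/ — violates constraint 4: adjacent identical consonants /mm/ → phonotactically illegal
Phonotactically legal: /rig/ → 1.

1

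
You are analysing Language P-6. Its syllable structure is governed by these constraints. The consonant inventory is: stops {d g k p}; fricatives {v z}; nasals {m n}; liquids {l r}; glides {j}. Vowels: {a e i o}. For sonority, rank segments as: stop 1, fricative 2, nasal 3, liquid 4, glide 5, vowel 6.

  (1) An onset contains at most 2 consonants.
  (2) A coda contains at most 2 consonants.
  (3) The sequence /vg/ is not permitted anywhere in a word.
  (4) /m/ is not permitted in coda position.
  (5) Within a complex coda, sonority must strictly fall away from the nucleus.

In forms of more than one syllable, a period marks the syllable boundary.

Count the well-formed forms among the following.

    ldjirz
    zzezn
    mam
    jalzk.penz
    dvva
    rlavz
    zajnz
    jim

ldjirz — violates constraint 1: syllable 1 onset /ldj/ has 3 consonants (> 2) → ill-formed
zzezn — violates constraint 5: syllable 1 coda /zn/: /z/ (fricative, 2) → /n/ (nasal, 3) does not fall → ill-formed
mam — violates constraint 4: syllable 1 coda contains /m/ → ill-formed
jalzk.penz — violates constraint 2: syllable 1 coda /lzk/ has 3 consonants (> 2) → ill-formed
dvva — violates constraint 1: syllable 1 onset /dvv/ has 3 consonants (> 2) → ill-formed
rlavz — violates constraint 5: syllable 1 coda /vz/: /v/ (fricative, 2) → /z/ (fricative, 2) does not fall → ill-formed
zajnz — violates constraint 2: syllable 1 coda /jnz/ has 3 consonants (> 2) → ill-formed
jim — violates constraint 4: syllable 1 coda contains /m/ → ill-formed
No form is well-formed → 0.

0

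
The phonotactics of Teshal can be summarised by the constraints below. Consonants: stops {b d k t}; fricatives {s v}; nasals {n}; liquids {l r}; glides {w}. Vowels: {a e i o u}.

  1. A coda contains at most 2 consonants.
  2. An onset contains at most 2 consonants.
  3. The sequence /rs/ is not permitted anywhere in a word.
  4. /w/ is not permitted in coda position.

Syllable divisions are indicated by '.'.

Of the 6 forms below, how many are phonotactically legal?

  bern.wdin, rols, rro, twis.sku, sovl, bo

bern.wdin — σ1 onset /b/, coda /rn/ (2C) ok; σ2 onset /wd/ (2C), coda /n/ ok → phonotactically legal
rols — σ1 onset /r/, coda /ls/ (2C) ok → phonotactically legal
rro — σ1 onset /rr/ (2C), coda /∅/ ok → phonotactically legal
twis.sku — σ1 onset /tw/ (2C), coda /s/ ok; σ2 onset /sk/ (2C), coda /∅/ ok → phonotactically legal
sovl — σ1 onset /s/, coda /vl/ (2C) ok → phonotactically legal
bo — σ1 onset /b/, coda /∅/ ok → phonotactically legal
Phonotactically legal: bern.wdin, rols, rro, twis.sku, sovl, bo → 6.

6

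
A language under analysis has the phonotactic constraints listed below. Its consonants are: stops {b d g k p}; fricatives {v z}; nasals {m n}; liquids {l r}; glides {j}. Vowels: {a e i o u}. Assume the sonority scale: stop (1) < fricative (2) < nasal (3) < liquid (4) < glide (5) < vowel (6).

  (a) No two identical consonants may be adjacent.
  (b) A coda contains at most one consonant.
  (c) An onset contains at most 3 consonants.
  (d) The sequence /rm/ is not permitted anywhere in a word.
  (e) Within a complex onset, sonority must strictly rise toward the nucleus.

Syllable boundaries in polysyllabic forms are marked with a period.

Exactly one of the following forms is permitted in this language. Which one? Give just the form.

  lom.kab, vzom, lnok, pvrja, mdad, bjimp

lom.kab — σ1 onset /l/, coda /m/ ok; σ2 onset /k/, coda /b/ ok → permitted
vzom — violates constraint (e): syllable 1 onset /vz/: /v/ (fricative, 2) → /z/ (fricative, 2) does not rise → not permitted
lnok — violates constraint (e): syllable 1 onset /ln/: /l/ (liquid, 4) → /n/ (nasal, 3) does not rise → not permitted
pvrja — violates constraint (c): syllable 1 onset /pvrj/ has 4 consonants (> 3) → not permitted
mdad — violates constraint (e): syllable 1 onset /md/: /m/ (nasal, 3) → /d/ (stop, 1) does not rise → not permitted
bjimp — violates constraint (b): syllable 1 coda /mp/ has 2 consonants (> 1) → not permitted

lom.kab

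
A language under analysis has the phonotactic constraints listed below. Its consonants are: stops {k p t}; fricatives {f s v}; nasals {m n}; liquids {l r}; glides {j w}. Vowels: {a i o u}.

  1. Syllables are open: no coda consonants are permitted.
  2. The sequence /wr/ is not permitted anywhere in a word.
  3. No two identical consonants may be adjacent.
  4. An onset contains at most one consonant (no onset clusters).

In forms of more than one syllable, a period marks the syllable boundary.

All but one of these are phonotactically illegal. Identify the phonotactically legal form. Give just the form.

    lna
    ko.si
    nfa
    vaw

ko.si

lna — violates constraint 4: syllable 1 onset /ln/ has 2 consonants (> 1) → phonotactically illegal
ko.si — σ1 onset /k/, coda /∅/ ok; σ2 onset /s/, coda /∅/ ok → phonotactically legal
nfa — violates constraint 4: syllable 1 onset /nf/ has 2 consonants (> 1) → phonotactically illegal
vaw — violates constraint 1: syllable 1 coda /w/ has 1 consonant (> 0) → phonotactically illegal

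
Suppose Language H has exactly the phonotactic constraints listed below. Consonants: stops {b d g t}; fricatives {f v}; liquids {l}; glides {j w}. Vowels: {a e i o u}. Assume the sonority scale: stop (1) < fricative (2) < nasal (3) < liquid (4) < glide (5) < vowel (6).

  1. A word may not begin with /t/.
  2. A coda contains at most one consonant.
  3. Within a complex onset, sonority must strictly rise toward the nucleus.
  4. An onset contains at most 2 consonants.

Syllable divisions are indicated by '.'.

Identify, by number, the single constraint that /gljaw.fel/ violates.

/gljaw.fel/: syllable 1 onset /glj/ has 3 consonants (> 2).
This is a violation of constraint 4: "An onset contains at most 2 consonants."
The remaining constraints (1, 2, 3) are satisfied.

4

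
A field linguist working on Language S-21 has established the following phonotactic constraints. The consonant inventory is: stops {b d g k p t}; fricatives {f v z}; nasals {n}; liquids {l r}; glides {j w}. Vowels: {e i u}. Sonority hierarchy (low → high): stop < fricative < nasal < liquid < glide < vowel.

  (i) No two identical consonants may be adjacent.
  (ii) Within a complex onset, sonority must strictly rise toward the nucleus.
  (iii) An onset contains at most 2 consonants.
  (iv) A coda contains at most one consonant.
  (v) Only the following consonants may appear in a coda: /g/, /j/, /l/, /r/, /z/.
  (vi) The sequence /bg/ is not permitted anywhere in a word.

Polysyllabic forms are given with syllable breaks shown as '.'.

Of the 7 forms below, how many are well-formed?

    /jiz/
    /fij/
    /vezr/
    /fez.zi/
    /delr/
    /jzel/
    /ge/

3

/jiz/ — σ1 onset /j/, coda /z/ ok → well-formed
/fij/ — σ1 onset /f/, coda /j/ ok → well-formed
/vezr/ — violates constraint (iv): syllable 1 coda /zr/ has 2 consonants (> 1) → ill-formed
/fez.zi/ — violates constraint (i): adjacent identical consonants /zz/ → ill-formed
/delr/ — violates constraint (iv): syllable 1 coda /lr/ has 2 consonants (> 1) → ill-formed
/jzel/ — violates constraint (ii): syllable 1 onset /jz/: /j/ (glide, 5) → /z/ (fricative, 2) does not rise → ill-formed
/ge/ — σ1 onset /g/, coda /∅/ ok → well-formed
Well-formed: /jiz/, /fij/, /ge/ → 3.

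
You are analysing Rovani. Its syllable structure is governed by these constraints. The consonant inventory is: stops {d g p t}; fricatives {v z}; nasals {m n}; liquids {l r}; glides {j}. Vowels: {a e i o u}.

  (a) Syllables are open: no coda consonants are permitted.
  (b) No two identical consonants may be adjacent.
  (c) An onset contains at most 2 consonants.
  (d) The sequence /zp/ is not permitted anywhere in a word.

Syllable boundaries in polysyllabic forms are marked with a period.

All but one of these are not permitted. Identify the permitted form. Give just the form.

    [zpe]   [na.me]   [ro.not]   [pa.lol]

[zpe] — violates constraint (d): contains banned sequence /zp/ → not permitted
[na.me] — σ1 onset /n/, coda /∅/ ok; σ2 onset /m/, coda /∅/ ok → permitted
[ro.not] — violates constraint (a): syllable 2 coda /t/ has 1 consonant (> 0) → not permitted
[pa.lol] — violates constraint (a): syllable 2 coda /l/ has 1 consonant (> 0) → not permitted

[na.me]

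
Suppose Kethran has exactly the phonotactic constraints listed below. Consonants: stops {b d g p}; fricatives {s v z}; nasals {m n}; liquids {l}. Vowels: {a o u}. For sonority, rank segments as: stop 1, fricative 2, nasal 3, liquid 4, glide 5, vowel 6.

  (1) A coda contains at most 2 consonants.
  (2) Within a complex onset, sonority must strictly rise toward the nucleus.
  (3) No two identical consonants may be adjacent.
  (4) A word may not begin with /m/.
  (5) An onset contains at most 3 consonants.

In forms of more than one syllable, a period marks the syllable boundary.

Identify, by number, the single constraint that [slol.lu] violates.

3

[slol.lu]: adjacent identical consonants /ll/.
This is a violation of constraint 3: "No two identical consonants may be adjacent."
The remaining constraints (1, 2, 4, 5) are satisfied.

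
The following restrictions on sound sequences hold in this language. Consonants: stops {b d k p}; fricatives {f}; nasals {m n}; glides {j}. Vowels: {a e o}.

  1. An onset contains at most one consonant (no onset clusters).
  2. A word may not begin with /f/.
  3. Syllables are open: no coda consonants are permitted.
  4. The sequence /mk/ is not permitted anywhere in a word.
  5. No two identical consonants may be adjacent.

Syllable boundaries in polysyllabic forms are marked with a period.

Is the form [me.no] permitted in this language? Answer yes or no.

yes

[me.no] — σ1 onset /m/, coda /∅/ ok; σ2 onset /n/, coda /∅/ ok → permitted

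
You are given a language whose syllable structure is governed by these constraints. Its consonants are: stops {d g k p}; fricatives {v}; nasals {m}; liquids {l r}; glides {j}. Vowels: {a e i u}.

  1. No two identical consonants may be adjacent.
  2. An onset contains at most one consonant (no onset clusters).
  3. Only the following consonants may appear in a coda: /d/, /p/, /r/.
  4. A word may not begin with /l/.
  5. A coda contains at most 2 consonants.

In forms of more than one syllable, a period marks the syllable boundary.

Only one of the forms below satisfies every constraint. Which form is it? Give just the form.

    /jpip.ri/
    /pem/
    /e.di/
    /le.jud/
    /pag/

/jpip.ri/ — violates constraint 2: syllable 1 onset /jp/ has 2 consonants (> 1) → not permitted
/pem/ — violates constraint 3: syllable 1 coda contains /m/, which is not a licensed coda consonant → not permitted
/e.di/ — σ1 onset /∅/, coda /∅/ ok; σ2 onset /d/, coda /∅/ ok → permitted
/le.jud/ — violates constraint 4: word begins with /l/ → not permitted
/pag/ — violates constraint 3: syllable 1 coda contains /g/, which is not a licensed coda consonant → not permitted

/e.di/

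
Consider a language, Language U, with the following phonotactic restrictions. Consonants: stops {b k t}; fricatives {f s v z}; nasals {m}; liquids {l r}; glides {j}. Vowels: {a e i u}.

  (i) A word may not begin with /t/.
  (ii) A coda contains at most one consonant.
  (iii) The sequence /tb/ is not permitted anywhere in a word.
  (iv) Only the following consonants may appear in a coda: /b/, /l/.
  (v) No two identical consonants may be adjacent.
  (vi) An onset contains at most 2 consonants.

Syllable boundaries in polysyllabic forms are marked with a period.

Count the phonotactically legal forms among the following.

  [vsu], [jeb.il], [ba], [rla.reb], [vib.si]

[vsu] — σ1 onset /vs/ (2C), coda /∅/ ok → phonotactically legal
[jeb.il] — σ1 onset /j/, coda /b/ ok; σ2 onset /∅/, coda /l/ ok → phonotactically legal
[ba] — σ1 onset /b/, coda /∅/ ok → phonotactically legal
[rla.reb] — σ1 onset /rl/ (2C), coda /∅/ ok; σ2 onset /r/, coda /b/ ok → phonotactically legal
[vib.si] — σ1 onset /v/, coda /b/ ok; σ2 onset /s/, coda /∅/ ok → phonotactically legal
Phonotactically legal: [vsu], [jeb.il], [ba], [rla.reb], [vib.si] → 5.

5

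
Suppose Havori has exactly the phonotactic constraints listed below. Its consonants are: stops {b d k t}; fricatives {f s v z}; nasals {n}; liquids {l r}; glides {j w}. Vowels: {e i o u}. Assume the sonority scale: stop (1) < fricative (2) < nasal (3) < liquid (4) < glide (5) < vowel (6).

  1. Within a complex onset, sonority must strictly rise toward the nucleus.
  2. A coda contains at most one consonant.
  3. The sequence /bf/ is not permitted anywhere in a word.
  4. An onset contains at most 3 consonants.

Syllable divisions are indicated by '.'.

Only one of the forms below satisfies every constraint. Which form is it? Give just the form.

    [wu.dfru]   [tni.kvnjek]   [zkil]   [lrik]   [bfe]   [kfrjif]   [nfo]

[wu.dfru]

[wu.dfru] — σ1 onset /w/, coda /∅/ ok; σ2 onset /dfr/ (1→2→4 rises), coda /∅/ ok → well-formed
[tni.kvnjek] — violates constraint 4: syllable 2 onset /kvnj/ has 4 consonants (> 3) → ill-formed
[zkil] — violates constraint 1: syllable 1 onset /zk/: /z/ (fricative, 2) → /k/ (stop, 1) does not rise → ill-formed
[lrik] — violates constraint 1: syllable 1 onset /lr/: /l/ (liquid, 4) → /r/ (liquid, 4) does not rise → ill-formed
[bfe] — violates constraint 3: contains banned sequence /bf/ → ill-formed
[kfrjif] — violates constraint 4: syllable 1 onset /kfrj/ has 4 consonants (> 3) → ill-formed
[nfo] — violates constraint 1: syllable 1 onset /nf/: /n/ (nasal, 3) → /f/ (fricative, 2) does not rise → ill-formed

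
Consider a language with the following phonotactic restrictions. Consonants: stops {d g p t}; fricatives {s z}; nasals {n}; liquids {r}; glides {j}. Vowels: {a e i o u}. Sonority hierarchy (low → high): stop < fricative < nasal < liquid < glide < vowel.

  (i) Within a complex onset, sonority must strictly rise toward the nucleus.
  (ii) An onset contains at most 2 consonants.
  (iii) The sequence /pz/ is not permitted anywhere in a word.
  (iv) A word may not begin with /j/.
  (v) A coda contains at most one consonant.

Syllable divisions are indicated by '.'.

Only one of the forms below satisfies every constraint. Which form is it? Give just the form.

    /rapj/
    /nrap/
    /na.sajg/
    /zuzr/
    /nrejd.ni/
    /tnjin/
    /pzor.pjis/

/nrap/

/rapj/ — violates constraint (v): syllable 1 coda /pj/ has 2 consonants (> 1) → phonotactically illegal
/nrap/ — σ1 onset /nr/ (3→4 rises), coda /p/ ok → phonotactically legal
/na.sajg/ — violates constraint (v): syllable 2 coda /jg/ has 2 consonants (> 1) → phonotactically illegal
/zuzr/ — violates constraint (v): syllable 1 coda /zr/ has 2 consonants (> 1) → phonotactically illegal
/nrejd.ni/ — violates constraint (v): syllable 1 coda /jd/ has 2 consonants (> 1) → phonotactically illegal
/tnjin/ — violates constraint (ii): syllable 1 onset /tnj/ has 3 consonants (> 2) → phonotactically illegal
/pzor.pjis/ — violates constraint (iii): contains banned sequence /pz/ → phonotactically illegal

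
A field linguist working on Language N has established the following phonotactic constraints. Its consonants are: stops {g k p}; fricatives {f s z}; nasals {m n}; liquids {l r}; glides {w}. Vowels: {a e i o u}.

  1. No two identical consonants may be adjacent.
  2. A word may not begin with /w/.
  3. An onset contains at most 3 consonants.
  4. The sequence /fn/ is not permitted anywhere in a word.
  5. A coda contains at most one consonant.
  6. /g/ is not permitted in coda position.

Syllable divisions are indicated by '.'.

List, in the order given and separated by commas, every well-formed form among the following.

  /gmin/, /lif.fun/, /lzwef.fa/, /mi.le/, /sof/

/gmin/ — σ1 onset /gm/ (2C), coda /n/ ok → well-formed
/lif.fun/ — violates constraint 1: adjacent identical consonants /ff/ → ill-formed
/lzwef.fa/ — violates constraint 1: adjacent identical consonants /ff/ → ill-formed
/mi.le/ — σ1 onset /m/, coda /∅/ ok; σ2 onset /l/, coda /∅/ ok → well-formed
/sof/ — σ1 onset /s/, coda /f/ ok → well-formed

/gmin/, /mi.le/, /sof/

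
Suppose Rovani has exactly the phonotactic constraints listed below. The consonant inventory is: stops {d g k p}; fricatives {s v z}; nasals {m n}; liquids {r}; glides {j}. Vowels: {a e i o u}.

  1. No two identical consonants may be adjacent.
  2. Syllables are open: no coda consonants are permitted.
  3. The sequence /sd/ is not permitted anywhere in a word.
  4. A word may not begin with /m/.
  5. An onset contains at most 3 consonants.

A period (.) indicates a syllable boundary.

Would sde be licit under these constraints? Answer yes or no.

sde — violates constraint 3: contains banned sequence /sd/ → illicit

no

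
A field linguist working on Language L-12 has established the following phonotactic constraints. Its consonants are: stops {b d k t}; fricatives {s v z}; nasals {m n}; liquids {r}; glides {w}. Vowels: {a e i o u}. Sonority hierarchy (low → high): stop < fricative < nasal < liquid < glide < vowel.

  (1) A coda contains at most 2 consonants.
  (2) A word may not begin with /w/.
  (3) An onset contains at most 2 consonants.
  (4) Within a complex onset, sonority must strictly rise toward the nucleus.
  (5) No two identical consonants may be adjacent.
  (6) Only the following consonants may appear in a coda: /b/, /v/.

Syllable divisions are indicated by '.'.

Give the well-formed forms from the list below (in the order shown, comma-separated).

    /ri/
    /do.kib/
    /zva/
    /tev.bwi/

/ri/ — σ1 onset /r/, coda /∅/ ok → well-formed
/do.kib/ — σ1 onset /d/, coda /∅/ ok; σ2 onset /k/, coda /b/ ok → well-formed
/zva/ — violates constraint 4: syllable 1 onset /zv/: /z/ (fricative, 2) → /v/ (fricative, 2) does not rise → ill-formed
/tev.bwi/ — σ1 onset /t/, coda /v/ ok; σ2 onset /bw/ (1→5 rises), coda /∅/ ok → well-formed

/ri/, /do.kib/, /tev.bwi/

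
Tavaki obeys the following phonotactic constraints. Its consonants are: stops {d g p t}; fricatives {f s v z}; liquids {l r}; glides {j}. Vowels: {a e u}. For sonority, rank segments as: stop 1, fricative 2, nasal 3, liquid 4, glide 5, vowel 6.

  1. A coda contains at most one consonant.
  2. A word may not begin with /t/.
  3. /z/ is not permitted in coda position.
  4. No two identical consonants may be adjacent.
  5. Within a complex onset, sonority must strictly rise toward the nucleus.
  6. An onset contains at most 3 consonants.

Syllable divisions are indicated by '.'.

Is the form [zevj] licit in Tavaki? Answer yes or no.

[zevj] — violates constraint 1: syllable 1 coda /vj/ has 2 consonants (> 1) → illicit

no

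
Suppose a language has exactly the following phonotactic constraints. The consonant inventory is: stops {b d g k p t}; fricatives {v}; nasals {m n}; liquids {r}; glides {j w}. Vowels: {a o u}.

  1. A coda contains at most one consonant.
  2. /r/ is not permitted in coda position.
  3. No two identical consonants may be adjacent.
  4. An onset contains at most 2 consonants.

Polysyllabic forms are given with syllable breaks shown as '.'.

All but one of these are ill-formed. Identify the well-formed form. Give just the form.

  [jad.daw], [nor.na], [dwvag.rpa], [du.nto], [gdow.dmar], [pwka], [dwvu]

[jad.daw] — violates constraint 3: adjacent identical consonants /dd/ → ill-formed
[nor.na] — violates constraint 2: syllable 1 coda contains /r/ → ill-formed
[dwvag.rpa] — violates constraint 4: syllable 1 onset /dwv/ has 3 consonants (> 2) → ill-formed
[du.nto] — σ1 onset /d/, coda /∅/ ok; σ2 onset /nt/ (2C), coda /∅/ ok → well-formed
[gdow.dmar] — violates constraint 2: syllable 2 coda contains /r/ → ill-formed
[pwka] — violates constraint 4: syllable 1 onset /pwk/ has 3 consonants (> 2) → ill-formed
[dwvu] — violates constraint 4: syllable 1 onset /dwv/ has 3 consonants (> 2) → ill-formed

[du.nto]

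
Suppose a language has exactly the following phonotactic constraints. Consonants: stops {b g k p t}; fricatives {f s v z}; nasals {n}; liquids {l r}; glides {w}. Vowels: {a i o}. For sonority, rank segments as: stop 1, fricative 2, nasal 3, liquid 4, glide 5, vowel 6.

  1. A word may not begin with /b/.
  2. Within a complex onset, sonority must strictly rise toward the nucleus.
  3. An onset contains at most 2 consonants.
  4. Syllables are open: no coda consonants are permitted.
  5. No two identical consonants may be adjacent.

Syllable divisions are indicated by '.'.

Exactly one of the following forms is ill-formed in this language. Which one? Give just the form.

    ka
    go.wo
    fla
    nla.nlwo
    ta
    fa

ka — σ1 onset /k/, coda /∅/ ok → well-formed
go.wo — σ1 onset /g/, coda /∅/ ok; σ2 onset /w/, coda /∅/ ok → well-formed
fla — σ1 onset /fl/ (2→4 rises), coda /∅/ ok → well-formed
nla.nlwo — violates constraint 3: syllable 2 onset /nlw/ has 3 consonants (> 2) → ill-formed
ta — σ1 onset /t/, coda /∅/ ok → well-formed
fa — σ1 onset /f/, coda /∅/ ok → well-formed

nla.nlwo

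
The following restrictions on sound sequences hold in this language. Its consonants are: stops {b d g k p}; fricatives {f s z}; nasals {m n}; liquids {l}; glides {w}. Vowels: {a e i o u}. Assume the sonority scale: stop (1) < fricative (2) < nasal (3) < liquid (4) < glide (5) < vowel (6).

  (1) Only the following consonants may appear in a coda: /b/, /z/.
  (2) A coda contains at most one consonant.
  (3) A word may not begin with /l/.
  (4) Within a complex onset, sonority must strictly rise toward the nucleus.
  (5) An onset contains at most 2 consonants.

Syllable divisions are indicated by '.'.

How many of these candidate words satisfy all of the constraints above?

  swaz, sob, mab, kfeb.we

4

swaz — σ1 onset /sw/ (2→5 rises), coda /z/ ok → phonotactically legal
sob — σ1 onset /s/, coda /b/ ok → phonotactically legal
mab — σ1 onset /m/, coda /b/ ok → phonotactically legal
kfeb.we — σ1 onset /kf/ (1→2 rises), coda /b/ ok; σ2 onset /w/, coda /∅/ ok → phonotactically legal
Phonotactically legal: swaz, sob, mab, kfeb.we → 4.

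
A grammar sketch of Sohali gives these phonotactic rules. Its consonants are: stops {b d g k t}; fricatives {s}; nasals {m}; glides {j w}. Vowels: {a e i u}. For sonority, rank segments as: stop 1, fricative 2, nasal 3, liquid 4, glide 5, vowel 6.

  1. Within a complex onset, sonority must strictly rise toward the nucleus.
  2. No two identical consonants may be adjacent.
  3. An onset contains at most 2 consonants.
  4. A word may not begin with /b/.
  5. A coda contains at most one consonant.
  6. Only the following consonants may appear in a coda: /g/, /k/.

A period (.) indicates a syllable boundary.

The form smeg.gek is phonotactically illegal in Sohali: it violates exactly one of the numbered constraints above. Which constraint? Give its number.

smeg.gek: adjacent identical consonants /gg/.
This is a violation of constraint 2: "No two identical consonants may be adjacent."
The remaining constraints (1, 3, 4, 5, 6) are satisfied.

2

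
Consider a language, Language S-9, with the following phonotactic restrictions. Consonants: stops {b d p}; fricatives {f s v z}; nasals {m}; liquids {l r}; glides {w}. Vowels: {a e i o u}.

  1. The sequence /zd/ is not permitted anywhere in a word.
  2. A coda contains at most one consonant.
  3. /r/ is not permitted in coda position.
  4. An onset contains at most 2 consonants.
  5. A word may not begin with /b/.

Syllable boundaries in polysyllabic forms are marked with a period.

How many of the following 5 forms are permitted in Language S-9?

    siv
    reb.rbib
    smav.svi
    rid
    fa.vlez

5

siv — σ1 onset /s/, coda /v/ ok → permitted
reb.rbib — σ1 onset /r/, coda /b/ ok; σ2 onset /rb/ (2C), coda /b/ ok → permitted
smav.svi — σ1 onset /sm/ (2C), coda /v/ ok; σ2 onset /sv/ (2C), coda /∅/ ok → permitted
rid — σ1 onset /r/, coda /d/ ok → permitted
fa.vlez — σ1 onset /f/, coda /∅/ ok; σ2 onset /vl/ (2C), coda /z/ ok → permitted
Permitted: siv, reb.rbib, smav.svi, rid, fa.vlez → 5.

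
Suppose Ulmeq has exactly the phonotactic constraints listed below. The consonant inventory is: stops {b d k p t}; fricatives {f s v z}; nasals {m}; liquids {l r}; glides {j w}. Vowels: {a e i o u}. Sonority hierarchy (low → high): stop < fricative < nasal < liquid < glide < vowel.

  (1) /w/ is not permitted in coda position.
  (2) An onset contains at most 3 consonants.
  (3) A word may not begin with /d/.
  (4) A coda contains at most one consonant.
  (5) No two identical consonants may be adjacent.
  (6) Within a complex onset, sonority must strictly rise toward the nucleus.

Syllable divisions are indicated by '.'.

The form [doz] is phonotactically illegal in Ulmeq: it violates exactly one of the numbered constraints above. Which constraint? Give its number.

3

[doz]: word begins with /d/.
This is a violation of constraint 3: "A word may not begin with /d/."
The remaining constraints (1, 2, 4, 5, 6) are satisfied.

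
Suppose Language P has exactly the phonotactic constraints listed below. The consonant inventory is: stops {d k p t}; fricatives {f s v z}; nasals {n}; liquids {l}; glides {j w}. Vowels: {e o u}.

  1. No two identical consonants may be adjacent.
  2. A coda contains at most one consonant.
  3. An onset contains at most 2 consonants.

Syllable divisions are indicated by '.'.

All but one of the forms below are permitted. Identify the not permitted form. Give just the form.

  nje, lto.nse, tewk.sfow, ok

nje — σ1 onset /nj/ (2C), coda /∅/ ok → permitted
lto.nse — σ1 onset /lt/ (2C), coda /∅/ ok; σ2 onset /ns/ (2C), coda /∅/ ok → permitted
tewk.sfow — violates constraint 2: syllable 1 coda /wk/ has 2 consonants (> 1) → not permitted
ok — σ1 onset /∅/, coda /k/ ok → permitted

tewk.sfow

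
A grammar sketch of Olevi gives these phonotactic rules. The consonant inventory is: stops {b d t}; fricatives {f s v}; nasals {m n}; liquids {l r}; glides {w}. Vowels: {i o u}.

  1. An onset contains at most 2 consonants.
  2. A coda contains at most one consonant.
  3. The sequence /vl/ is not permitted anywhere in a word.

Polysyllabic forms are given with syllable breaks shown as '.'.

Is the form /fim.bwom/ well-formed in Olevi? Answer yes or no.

yes

/fim.bwom/ — σ1 onset /f/, coda /m/ ok; σ2 onset /bw/ (2C), coda /m/ ok → well-formed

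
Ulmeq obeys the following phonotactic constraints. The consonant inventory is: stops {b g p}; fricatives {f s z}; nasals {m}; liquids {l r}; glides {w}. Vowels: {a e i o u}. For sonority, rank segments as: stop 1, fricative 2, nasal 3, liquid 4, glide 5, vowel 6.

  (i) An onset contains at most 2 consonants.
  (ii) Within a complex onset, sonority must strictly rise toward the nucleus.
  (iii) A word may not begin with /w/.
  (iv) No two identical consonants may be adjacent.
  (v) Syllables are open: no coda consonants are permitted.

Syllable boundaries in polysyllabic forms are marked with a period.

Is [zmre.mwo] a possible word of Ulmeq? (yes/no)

[zmre.mwo] — violates constraint (i): syllable 1 onset /zmr/ has 3 consonants (> 2) → ill-formed

no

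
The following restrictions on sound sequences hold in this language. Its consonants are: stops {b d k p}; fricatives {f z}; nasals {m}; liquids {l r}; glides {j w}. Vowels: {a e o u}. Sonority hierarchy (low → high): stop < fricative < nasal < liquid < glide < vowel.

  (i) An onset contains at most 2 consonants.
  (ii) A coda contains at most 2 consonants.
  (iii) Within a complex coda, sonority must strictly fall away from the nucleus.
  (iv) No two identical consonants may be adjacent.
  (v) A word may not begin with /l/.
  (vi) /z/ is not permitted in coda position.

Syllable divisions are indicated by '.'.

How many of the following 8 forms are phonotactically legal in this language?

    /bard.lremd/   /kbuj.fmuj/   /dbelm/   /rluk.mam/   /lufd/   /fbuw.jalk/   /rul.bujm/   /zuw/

/bard.lremd/ — σ1 onset /b/, coda /rd/ (4→1 falls) ok; σ2 onset /lr/ (2C), coda /md/ (3→1 falls) ok → phonotactically legal
/kbuj.fmuj/ — σ1 onset /kb/ (2C), coda /j/ ok; σ2 onset /fm/ (2C), coda /j/ ok → phonotactically legal
/dbelm/ — σ1 onset /db/ (2C), coda /lm/ (4→3 falls) ok → phonotactically legal
/rluk.mam/ — σ1 onset /rl/ (2C), coda /k/ ok; σ2 onset /m/, coda /m/ ok → phonotactically legal
/lufd/ — violates constraint (v): word begins with /l/ → phonotactically illegal
/fbuw.jalk/ — σ1 onset /fb/ (2C), coda /w/ ok; σ2 onset /j/, coda /lk/ (4→1 falls) ok → phonotactically legal
/rul.bujm/ — σ1 onset /r/, coda /l/ ok; σ2 onset /b/, coda /jm/ (5→3 falls) ok → phonotactically legal
/zuw/ — σ1 onset /z/, coda /w/ ok → phonotactically legal
Phonotactically legal: /bard.lremd/, /kbuj.fmuj/, /dbelm/, /rluk.mam/, /fbuw.jalk/, /rul.bujm/, /zuw/ → 7.

7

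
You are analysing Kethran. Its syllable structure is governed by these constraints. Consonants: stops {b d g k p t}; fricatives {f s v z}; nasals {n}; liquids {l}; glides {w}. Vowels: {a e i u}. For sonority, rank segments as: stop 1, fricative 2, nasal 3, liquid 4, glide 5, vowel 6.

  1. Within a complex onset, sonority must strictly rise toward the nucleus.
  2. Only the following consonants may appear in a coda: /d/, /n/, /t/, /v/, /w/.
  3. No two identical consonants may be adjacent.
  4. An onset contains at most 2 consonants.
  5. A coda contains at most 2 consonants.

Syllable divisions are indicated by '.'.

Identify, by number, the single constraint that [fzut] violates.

[fzut]: syllable 1 onset /fz/: /f/ (fricative, 2) → /z/ (fricative, 2) does not rise.
This is a violation of constraint 1: "Within a complex onset, sonority must strictly rise toward the nucleus."
The remaining constraints (2, 3, 4, 5) are satisfied.

1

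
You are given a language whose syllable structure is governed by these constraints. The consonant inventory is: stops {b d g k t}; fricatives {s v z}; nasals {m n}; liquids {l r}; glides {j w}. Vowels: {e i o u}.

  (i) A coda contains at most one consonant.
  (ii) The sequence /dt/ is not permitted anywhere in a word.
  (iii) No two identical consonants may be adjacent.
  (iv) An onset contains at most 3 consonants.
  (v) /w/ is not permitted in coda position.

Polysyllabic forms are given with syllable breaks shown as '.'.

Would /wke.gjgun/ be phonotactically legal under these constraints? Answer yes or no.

yes

/wke.gjgun/ — σ1 onset /wk/ (2C), coda /∅/ ok; σ2 onset /gjg/ (3C), coda /n/ ok → phonotactically legal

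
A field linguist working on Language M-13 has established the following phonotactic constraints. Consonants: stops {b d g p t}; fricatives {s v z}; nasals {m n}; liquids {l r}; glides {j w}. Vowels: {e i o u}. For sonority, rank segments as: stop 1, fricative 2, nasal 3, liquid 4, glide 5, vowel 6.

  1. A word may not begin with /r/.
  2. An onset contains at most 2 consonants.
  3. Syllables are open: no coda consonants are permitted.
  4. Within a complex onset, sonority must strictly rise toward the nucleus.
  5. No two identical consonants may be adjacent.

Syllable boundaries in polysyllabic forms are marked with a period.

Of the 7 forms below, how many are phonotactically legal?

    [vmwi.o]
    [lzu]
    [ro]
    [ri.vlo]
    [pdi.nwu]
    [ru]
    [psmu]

[vmwi.o] — violates constraint 2: syllable 1 onset /vmw/ has 3 consonants (> 2) → phonotactically illegal
[lzu] — violates constraint 4: syllable 1 onset /lz/: /l/ (liquid, 4) → /z/ (fricative, 2) does not rise → phonotactically illegal
[ro] — violates constraint 1: word begins with /r/ → phonotactically illegal
[ri.vlo] — violates constraint 1: word begins with /r/ → phonotactically illegal
[pdi.nwu] — violates constraint 4: syllable 1 onset /pd/: /p/ (stop, 1) → /d/ (stop, 1) does not rise → phonotactically illegal
[ru] — violates constraint 1: word begins with /r/ → phonotactically illegal
[psmu] — violates constraint 2: syllable 1 onset /psm/ has 3 consonants (> 2) → phonotactically illegal
No form is phonotactically legal → 0.

0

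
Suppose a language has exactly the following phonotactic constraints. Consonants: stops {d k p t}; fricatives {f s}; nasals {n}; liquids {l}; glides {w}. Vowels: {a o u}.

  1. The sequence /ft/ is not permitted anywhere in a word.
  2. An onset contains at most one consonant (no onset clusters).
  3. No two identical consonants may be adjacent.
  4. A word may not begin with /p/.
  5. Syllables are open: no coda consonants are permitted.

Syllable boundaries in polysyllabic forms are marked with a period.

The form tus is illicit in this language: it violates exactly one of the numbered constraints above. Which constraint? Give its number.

5

tus: syllable 1 coda /s/ has 1 consonant (> 0).
This is a violation of constraint 5: "Syllables are open: no coda consonants are permitted."
The remaining constraints (1, 2, 3, 4) are satisfied.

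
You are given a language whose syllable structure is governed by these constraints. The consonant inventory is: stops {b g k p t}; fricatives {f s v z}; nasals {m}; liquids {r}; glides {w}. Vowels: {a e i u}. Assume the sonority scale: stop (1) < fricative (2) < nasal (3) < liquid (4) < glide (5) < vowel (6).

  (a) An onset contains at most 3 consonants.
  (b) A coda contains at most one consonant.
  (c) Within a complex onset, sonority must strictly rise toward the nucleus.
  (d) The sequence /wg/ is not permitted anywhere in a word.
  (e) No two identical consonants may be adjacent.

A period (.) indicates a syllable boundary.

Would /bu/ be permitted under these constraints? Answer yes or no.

/bu/ — σ1 onset /b/, coda /∅/ ok → permitted

yes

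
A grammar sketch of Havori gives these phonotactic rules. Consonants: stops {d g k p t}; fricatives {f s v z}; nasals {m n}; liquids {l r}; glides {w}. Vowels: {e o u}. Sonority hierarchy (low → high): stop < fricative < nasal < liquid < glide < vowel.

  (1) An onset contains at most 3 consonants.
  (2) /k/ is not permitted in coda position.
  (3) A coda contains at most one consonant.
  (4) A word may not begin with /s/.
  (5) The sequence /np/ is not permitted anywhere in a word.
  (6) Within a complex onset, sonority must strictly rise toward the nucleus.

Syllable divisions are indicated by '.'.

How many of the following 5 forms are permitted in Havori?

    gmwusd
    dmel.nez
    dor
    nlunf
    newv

2

gmwusd — violates constraint 3: syllable 1 coda /sd/ has 2 consonants (> 1) → not permitted
dmel.nez — σ1 onset /dm/ (1→3 rises), coda /l/ ok; σ2 onset /n/, coda /z/ ok → permitted
dor — σ1 onset /d/, coda /r/ ok → permitted
nlunf — violates constraint 3: syllable 1 coda /nf/ has 2 consonants (> 1) → not permitted
newv — violates constraint 3: syllable 1 coda /wv/ has 2 consonants (> 1) → not permitted
Permitted: dmel.nez, dor → 2.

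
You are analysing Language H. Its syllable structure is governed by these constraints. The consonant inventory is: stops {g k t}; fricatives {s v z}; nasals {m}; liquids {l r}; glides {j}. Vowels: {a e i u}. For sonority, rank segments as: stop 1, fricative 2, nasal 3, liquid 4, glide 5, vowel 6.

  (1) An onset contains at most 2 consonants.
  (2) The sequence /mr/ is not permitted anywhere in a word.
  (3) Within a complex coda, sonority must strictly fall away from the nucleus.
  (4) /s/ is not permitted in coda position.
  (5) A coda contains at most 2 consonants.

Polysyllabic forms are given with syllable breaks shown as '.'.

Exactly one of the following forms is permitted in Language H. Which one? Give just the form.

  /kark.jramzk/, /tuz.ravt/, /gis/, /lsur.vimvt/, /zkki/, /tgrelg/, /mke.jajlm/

/kark.jramzk/ — violates constraint 5: syllable 2 coda /mzk/ has 3 consonants (> 2) → not permitted
/tuz.ravt/ — σ1 onset /t/, coda /z/ ok; σ2 onset /r/, coda /vt/ (2→1 falls) ok → permitted
/gis/ — violates constraint 4: syllable 1 coda contains /s/ → not permitted
/lsur.vimvt/ — violates constraint 5: syllable 2 coda /mvt/ has 3 consonants (> 2) → not permitted
/zkki/ — violates constraint 1: syllable 1 onset /zkk/ has 3 consonants (> 2) → not permitted
/tgrelg/ — violates constraint 1: syllable 1 onset /tgr/ has 3 consonants (> 2) → not permitted
/mke.jajlm/ — violates constraint 5: syllable 2 coda /jlm/ has 3 consonants (> 2) → not permitted

/tuz.ravt/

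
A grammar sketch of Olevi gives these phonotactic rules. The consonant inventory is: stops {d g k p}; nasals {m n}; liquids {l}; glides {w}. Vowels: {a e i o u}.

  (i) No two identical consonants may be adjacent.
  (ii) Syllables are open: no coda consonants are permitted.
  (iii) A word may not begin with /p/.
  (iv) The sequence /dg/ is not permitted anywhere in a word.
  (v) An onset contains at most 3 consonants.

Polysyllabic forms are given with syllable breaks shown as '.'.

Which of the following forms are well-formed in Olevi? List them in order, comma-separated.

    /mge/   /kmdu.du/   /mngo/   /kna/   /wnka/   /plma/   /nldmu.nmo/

/mge/, /kmdu.du/, /mngo/, /kna/, /wnka/

/mge/ — σ1 onset /mg/ (2C), coda /∅/ ok → well-formed
/kmdu.du/ — σ1 onset /kmd/ (3C), coda /∅/ ok; σ2 onset /d/, coda /∅/ ok → well-formed
/mngo/ — σ1 onset /mng/ (3C), coda /∅/ ok → well-formed
/kna/ — σ1 onset /kn/ (2C), coda /∅/ ok → well-formed
/wnka/ — σ1 onset /wnk/ (3C), coda /∅/ ok → well-formed
/plma/ — violates constraint (iii): word begins with /p/ → ill-formed
/nldmu.nmo/ — violates constraint (v): syllable 1 onset /nldm/ has 4 consonants (> 3) → ill-formed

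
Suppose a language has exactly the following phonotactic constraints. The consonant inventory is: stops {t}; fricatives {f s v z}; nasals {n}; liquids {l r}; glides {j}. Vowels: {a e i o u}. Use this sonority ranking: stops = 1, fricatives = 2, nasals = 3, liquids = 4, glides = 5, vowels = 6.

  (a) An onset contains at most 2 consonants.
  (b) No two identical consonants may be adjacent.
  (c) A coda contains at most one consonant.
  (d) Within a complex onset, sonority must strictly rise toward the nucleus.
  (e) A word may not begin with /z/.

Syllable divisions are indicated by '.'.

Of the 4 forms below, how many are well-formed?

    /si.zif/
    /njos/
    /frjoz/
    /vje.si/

3

/si.zif/ — σ1 onset /s/, coda /∅/ ok; σ2 onset /z/, coda /f/ ok → well-formed
/njos/ — σ1 onset /nj/ (3→5 rises), coda /s/ ok → well-formed
/frjoz/ — violates constraint (a): syllable 1 onset /frj/ has 3 consonants (> 2) → ill-formed
/vje.si/ — σ1 onset /vj/ (2→5 rises), coda /∅/ ok; σ2 onset /s/, coda /∅/ ok → well-formed
Well-formed: /si.zif/, /njos/, /vje.si/ → 3.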